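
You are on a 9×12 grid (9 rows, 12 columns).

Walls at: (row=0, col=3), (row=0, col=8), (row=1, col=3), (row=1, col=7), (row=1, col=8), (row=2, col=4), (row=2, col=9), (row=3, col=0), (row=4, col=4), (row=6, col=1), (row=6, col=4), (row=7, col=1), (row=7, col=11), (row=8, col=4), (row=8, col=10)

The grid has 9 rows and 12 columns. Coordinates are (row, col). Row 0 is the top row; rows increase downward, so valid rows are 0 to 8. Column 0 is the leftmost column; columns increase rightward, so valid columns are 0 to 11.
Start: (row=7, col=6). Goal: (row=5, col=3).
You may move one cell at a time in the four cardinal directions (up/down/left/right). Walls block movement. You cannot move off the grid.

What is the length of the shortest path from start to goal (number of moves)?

Answer: Shortest path length: 5

Derivation:
BFS from (row=7, col=6) until reaching (row=5, col=3):
  Distance 0: (row=7, col=6)
  Distance 1: (row=6, col=6), (row=7, col=5), (row=7, col=7), (row=8, col=6)
  Distance 2: (row=5, col=6), (row=6, col=5), (row=6, col=7), (row=7, col=4), (row=7, col=8), (row=8, col=5), (row=8, col=7)
  Distance 3: (row=4, col=6), (row=5, col=5), (row=5, col=7), (row=6, col=8), (row=7, col=3), (row=7, col=9), (row=8, col=8)
  Distance 4: (row=3, col=6), (row=4, col=5), (row=4, col=7), (row=5, col=4), (row=5, col=8), (row=6, col=3), (row=6, col=9), (row=7, col=2), (row=7, col=10), (row=8, col=3), (row=8, col=9)
  Distance 5: (row=2, col=6), (row=3, col=5), (row=3, col=7), (row=4, col=8), (row=5, col=3), (row=5, col=9), (row=6, col=2), (row=6, col=10), (row=8, col=2)  <- goal reached here
One shortest path (5 moves): (row=7, col=6) -> (row=7, col=5) -> (row=7, col=4) -> (row=7, col=3) -> (row=6, col=3) -> (row=5, col=3)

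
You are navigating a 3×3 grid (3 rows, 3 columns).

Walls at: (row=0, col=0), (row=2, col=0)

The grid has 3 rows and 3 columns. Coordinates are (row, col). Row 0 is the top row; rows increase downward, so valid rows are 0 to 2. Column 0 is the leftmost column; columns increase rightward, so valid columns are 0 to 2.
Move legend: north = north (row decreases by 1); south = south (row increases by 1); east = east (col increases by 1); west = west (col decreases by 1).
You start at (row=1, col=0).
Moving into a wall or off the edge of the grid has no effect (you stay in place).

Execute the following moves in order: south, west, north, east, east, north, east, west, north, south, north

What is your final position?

Answer: Final position: (row=0, col=1)

Derivation:
Start: (row=1, col=0)
  south (south): blocked, stay at (row=1, col=0)
  west (west): blocked, stay at (row=1, col=0)
  north (north): blocked, stay at (row=1, col=0)
  east (east): (row=1, col=0) -> (row=1, col=1)
  east (east): (row=1, col=1) -> (row=1, col=2)
  north (north): (row=1, col=2) -> (row=0, col=2)
  east (east): blocked, stay at (row=0, col=2)
  west (west): (row=0, col=2) -> (row=0, col=1)
  north (north): blocked, stay at (row=0, col=1)
  south (south): (row=0, col=1) -> (row=1, col=1)
  north (north): (row=1, col=1) -> (row=0, col=1)
Final: (row=0, col=1)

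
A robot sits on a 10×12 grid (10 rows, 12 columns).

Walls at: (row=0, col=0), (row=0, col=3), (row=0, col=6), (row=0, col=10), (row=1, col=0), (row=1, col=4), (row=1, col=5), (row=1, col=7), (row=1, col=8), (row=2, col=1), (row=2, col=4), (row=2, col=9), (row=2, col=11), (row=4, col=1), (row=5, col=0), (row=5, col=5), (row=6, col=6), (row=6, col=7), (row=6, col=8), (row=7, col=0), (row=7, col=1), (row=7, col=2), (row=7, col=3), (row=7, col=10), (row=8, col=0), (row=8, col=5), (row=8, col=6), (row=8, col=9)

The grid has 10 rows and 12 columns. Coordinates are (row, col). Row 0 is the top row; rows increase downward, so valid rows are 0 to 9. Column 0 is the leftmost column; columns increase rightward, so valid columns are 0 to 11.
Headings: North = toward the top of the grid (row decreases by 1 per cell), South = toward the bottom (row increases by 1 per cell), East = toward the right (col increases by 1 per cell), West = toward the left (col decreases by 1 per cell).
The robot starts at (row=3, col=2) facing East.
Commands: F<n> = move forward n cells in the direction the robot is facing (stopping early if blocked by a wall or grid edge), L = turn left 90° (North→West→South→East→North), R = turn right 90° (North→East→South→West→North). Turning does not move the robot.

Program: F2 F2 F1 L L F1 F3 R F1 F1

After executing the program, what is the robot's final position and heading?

Answer: Final position: (row=1, col=3), facing North

Derivation:
Start: (row=3, col=2), facing East
  F2: move forward 2, now at (row=3, col=4)
  F2: move forward 2, now at (row=3, col=6)
  F1: move forward 1, now at (row=3, col=7)
  L: turn left, now facing North
  L: turn left, now facing West
  F1: move forward 1, now at (row=3, col=6)
  F3: move forward 3, now at (row=3, col=3)
  R: turn right, now facing North
  F1: move forward 1, now at (row=2, col=3)
  F1: move forward 1, now at (row=1, col=3)
Final: (row=1, col=3), facing North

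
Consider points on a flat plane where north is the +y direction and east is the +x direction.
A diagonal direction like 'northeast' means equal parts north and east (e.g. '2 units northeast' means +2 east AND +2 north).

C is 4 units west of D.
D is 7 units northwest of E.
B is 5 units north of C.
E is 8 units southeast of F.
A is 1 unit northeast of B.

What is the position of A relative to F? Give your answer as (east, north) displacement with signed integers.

Answer: A is at (east=-2, north=5) relative to F.

Derivation:
Place F at the origin (east=0, north=0).
  E is 8 units southeast of F: delta (east=+8, north=-8); E at (east=8, north=-8).
  D is 7 units northwest of E: delta (east=-7, north=+7); D at (east=1, north=-1).
  C is 4 units west of D: delta (east=-4, north=+0); C at (east=-3, north=-1).
  B is 5 units north of C: delta (east=+0, north=+5); B at (east=-3, north=4).
  A is 1 unit northeast of B: delta (east=+1, north=+1); A at (east=-2, north=5).
Therefore A relative to F: (east=-2, north=5).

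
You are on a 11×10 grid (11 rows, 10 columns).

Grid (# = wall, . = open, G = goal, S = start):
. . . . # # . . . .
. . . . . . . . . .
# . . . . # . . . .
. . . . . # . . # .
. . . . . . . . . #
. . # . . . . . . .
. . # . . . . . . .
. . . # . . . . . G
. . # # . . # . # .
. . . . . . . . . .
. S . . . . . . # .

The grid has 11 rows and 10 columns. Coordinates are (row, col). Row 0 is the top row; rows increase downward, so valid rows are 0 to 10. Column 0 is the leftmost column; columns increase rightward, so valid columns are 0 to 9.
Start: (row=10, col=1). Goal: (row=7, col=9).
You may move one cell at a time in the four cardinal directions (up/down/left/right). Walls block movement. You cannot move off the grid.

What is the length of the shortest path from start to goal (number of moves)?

Answer: Shortest path length: 11

Derivation:
BFS from (row=10, col=1) until reaching (row=7, col=9):
  Distance 0: (row=10, col=1)
  Distance 1: (row=9, col=1), (row=10, col=0), (row=10, col=2)
  Distance 2: (row=8, col=1), (row=9, col=0), (row=9, col=2), (row=10, col=3)
  Distance 3: (row=7, col=1), (row=8, col=0), (row=9, col=3), (row=10, col=4)
  Distance 4: (row=6, col=1), (row=7, col=0), (row=7, col=2), (row=9, col=4), (row=10, col=5)
  Distance 5: (row=5, col=1), (row=6, col=0), (row=8, col=4), (row=9, col=5), (row=10, col=6)
  Distance 6: (row=4, col=1), (row=5, col=0), (row=7, col=4), (row=8, col=5), (row=9, col=6), (row=10, col=7)
  Distance 7: (row=3, col=1), (row=4, col=0), (row=4, col=2), (row=6, col=4), (row=7, col=5), (row=9, col=7)
  Distance 8: (row=2, col=1), (row=3, col=0), (row=3, col=2), (row=4, col=3), (row=5, col=4), (row=6, col=3), (row=6, col=5), (row=7, col=6), (row=8, col=7), (row=9, col=8)
  Distance 9: (row=1, col=1), (row=2, col=2), (row=3, col=3), (row=4, col=4), (row=5, col=3), (row=5, col=5), (row=6, col=6), (row=7, col=7), (row=9, col=9)
  Distance 10: (row=0, col=1), (row=1, col=0), (row=1, col=2), (row=2, col=3), (row=3, col=4), (row=4, col=5), (row=5, col=6), (row=6, col=7), (row=7, col=8), (row=8, col=9), (row=10, col=9)
  Distance 11: (row=0, col=0), (row=0, col=2), (row=1, col=3), (row=2, col=4), (row=4, col=6), (row=5, col=7), (row=6, col=8), (row=7, col=9)  <- goal reached here
One shortest path (11 moves): (row=10, col=1) -> (row=10, col=2) -> (row=10, col=3) -> (row=10, col=4) -> (row=10, col=5) -> (row=10, col=6) -> (row=10, col=7) -> (row=9, col=7) -> (row=9, col=8) -> (row=9, col=9) -> (row=8, col=9) -> (row=7, col=9)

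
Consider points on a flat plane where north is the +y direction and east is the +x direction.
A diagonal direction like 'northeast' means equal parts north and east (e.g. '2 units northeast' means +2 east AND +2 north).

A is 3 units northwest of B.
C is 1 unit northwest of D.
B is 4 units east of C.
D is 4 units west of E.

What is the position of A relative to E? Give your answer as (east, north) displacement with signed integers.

Answer: A is at (east=-4, north=4) relative to E.

Derivation:
Place E at the origin (east=0, north=0).
  D is 4 units west of E: delta (east=-4, north=+0); D at (east=-4, north=0).
  C is 1 unit northwest of D: delta (east=-1, north=+1); C at (east=-5, north=1).
  B is 4 units east of C: delta (east=+4, north=+0); B at (east=-1, north=1).
  A is 3 units northwest of B: delta (east=-3, north=+3); A at (east=-4, north=4).
Therefore A relative to E: (east=-4, north=4).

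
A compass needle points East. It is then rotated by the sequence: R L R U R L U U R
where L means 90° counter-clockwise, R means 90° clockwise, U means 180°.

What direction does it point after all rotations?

Answer: Final heading: East

Derivation:
Start: East
  R (right (90° clockwise)) -> South
  L (left (90° counter-clockwise)) -> East
  R (right (90° clockwise)) -> South
  U (U-turn (180°)) -> North
  R (right (90° clockwise)) -> East
  L (left (90° counter-clockwise)) -> North
  U (U-turn (180°)) -> South
  U (U-turn (180°)) -> North
  R (right (90° clockwise)) -> East
Final: East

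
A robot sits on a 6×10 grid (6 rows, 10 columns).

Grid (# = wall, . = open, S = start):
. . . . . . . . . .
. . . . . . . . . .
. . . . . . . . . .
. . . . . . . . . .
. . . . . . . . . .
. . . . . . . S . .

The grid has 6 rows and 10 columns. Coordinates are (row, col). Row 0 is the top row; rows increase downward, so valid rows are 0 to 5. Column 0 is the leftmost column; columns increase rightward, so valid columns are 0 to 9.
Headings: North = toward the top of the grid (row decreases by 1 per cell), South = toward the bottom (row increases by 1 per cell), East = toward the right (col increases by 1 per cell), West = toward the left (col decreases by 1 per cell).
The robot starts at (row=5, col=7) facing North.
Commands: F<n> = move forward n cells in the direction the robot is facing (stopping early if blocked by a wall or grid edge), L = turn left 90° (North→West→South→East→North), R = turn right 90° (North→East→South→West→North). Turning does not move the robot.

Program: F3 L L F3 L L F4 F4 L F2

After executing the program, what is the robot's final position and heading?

Start: (row=5, col=7), facing North
  F3: move forward 3, now at (row=2, col=7)
  L: turn left, now facing West
  L: turn left, now facing South
  F3: move forward 3, now at (row=5, col=7)
  L: turn left, now facing East
  L: turn left, now facing North
  F4: move forward 4, now at (row=1, col=7)
  F4: move forward 1/4 (blocked), now at (row=0, col=7)
  L: turn left, now facing West
  F2: move forward 2, now at (row=0, col=5)
Final: (row=0, col=5), facing West

Answer: Final position: (row=0, col=5), facing West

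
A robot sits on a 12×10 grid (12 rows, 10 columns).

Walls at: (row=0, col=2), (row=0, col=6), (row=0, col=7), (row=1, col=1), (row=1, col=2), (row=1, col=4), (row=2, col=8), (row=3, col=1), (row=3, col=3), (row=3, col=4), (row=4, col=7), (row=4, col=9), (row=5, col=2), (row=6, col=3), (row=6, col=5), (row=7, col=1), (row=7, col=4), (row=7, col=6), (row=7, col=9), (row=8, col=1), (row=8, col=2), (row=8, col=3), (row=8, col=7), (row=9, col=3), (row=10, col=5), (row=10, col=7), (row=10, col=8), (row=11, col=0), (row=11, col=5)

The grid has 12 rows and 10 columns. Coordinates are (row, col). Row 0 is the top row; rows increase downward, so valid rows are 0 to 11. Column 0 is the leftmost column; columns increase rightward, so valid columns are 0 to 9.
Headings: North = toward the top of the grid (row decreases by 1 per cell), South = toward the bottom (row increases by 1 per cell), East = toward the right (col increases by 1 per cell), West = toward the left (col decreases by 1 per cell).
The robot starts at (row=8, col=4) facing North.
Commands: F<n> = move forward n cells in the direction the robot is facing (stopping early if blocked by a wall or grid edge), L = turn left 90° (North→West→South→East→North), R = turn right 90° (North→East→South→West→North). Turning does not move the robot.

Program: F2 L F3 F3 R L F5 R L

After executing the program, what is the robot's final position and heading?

Answer: Final position: (row=8, col=4), facing West

Derivation:
Start: (row=8, col=4), facing North
  F2: move forward 0/2 (blocked), now at (row=8, col=4)
  L: turn left, now facing West
  F3: move forward 0/3 (blocked), now at (row=8, col=4)
  F3: move forward 0/3 (blocked), now at (row=8, col=4)
  R: turn right, now facing North
  L: turn left, now facing West
  F5: move forward 0/5 (blocked), now at (row=8, col=4)
  R: turn right, now facing North
  L: turn left, now facing West
Final: (row=8, col=4), facing West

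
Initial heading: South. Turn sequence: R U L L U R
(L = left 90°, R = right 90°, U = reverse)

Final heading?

Answer: Final heading: South

Derivation:
Start: South
  R (right (90° clockwise)) -> West
  U (U-turn (180°)) -> East
  L (left (90° counter-clockwise)) -> North
  L (left (90° counter-clockwise)) -> West
  U (U-turn (180°)) -> East
  R (right (90° clockwise)) -> South
Final: South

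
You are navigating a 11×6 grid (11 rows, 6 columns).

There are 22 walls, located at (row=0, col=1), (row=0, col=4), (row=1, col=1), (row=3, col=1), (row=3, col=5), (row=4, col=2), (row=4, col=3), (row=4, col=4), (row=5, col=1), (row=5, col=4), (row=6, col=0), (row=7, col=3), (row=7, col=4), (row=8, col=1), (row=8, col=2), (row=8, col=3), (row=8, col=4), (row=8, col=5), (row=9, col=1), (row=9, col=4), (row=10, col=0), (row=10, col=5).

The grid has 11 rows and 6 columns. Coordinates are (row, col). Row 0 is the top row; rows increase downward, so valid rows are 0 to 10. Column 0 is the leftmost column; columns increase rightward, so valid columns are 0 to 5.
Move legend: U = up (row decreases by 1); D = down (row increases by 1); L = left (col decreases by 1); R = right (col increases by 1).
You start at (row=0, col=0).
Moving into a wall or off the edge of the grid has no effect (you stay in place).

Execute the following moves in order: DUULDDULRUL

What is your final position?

Answer: Final position: (row=0, col=0)

Derivation:
Start: (row=0, col=0)
  D (down): (row=0, col=0) -> (row=1, col=0)
  U (up): (row=1, col=0) -> (row=0, col=0)
  U (up): blocked, stay at (row=0, col=0)
  L (left): blocked, stay at (row=0, col=0)
  D (down): (row=0, col=0) -> (row=1, col=0)
  D (down): (row=1, col=0) -> (row=2, col=0)
  U (up): (row=2, col=0) -> (row=1, col=0)
  L (left): blocked, stay at (row=1, col=0)
  R (right): blocked, stay at (row=1, col=0)
  U (up): (row=1, col=0) -> (row=0, col=0)
  L (left): blocked, stay at (row=0, col=0)
Final: (row=0, col=0)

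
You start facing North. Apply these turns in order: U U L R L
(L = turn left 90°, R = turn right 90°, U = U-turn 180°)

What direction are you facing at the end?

Start: North
  U (U-turn (180°)) -> South
  U (U-turn (180°)) -> North
  L (left (90° counter-clockwise)) -> West
  R (right (90° clockwise)) -> North
  L (left (90° counter-clockwise)) -> West
Final: West

Answer: Final heading: West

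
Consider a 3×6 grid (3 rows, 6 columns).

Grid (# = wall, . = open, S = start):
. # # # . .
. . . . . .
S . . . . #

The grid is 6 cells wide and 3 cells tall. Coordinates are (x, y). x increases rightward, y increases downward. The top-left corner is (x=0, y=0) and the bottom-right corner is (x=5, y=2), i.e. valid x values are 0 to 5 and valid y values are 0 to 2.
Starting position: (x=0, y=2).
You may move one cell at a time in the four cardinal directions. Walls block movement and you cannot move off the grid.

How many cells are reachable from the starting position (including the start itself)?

Answer: Reachable cells: 14

Derivation:
BFS flood-fill from (x=0, y=2):
  Distance 0: (x=0, y=2)
  Distance 1: (x=0, y=1), (x=1, y=2)
  Distance 2: (x=0, y=0), (x=1, y=1), (x=2, y=2)
  Distance 3: (x=2, y=1), (x=3, y=2)
  Distance 4: (x=3, y=1), (x=4, y=2)
  Distance 5: (x=4, y=1)
  Distance 6: (x=4, y=0), (x=5, y=1)
  Distance 7: (x=5, y=0)
Total reachable: 14 (grid has 14 open cells total)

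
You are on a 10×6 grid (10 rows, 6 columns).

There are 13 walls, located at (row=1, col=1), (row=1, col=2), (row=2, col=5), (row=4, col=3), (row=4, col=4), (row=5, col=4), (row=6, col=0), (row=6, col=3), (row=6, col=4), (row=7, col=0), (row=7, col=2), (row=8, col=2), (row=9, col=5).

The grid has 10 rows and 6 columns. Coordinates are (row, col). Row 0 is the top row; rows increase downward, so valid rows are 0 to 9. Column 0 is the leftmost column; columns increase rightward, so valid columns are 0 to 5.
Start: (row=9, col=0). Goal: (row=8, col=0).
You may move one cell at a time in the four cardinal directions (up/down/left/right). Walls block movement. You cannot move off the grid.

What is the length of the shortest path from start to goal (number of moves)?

BFS from (row=9, col=0) until reaching (row=8, col=0):
  Distance 0: (row=9, col=0)
  Distance 1: (row=8, col=0), (row=9, col=1)  <- goal reached here
One shortest path (1 moves): (row=9, col=0) -> (row=8, col=0)

Answer: Shortest path length: 1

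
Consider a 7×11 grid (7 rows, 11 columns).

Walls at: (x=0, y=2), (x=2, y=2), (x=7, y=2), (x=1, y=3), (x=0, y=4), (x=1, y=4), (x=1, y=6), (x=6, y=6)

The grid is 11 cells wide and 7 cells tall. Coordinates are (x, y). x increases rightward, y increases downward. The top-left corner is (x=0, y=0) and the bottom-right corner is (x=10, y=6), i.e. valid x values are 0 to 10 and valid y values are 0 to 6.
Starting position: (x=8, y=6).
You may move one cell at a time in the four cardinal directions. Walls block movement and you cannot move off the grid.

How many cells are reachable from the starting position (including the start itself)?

BFS flood-fill from (x=8, y=6):
  Distance 0: (x=8, y=6)
  Distance 1: (x=8, y=5), (x=7, y=6), (x=9, y=6)
  Distance 2: (x=8, y=4), (x=7, y=5), (x=9, y=5), (x=10, y=6)
  Distance 3: (x=8, y=3), (x=7, y=4), (x=9, y=4), (x=6, y=5), (x=10, y=5)
  Distance 4: (x=8, y=2), (x=7, y=3), (x=9, y=3), (x=6, y=4), (x=10, y=4), (x=5, y=5)
  Distance 5: (x=8, y=1), (x=9, y=2), (x=6, y=3), (x=10, y=3), (x=5, y=4), (x=4, y=5), (x=5, y=6)
  Distance 6: (x=8, y=0), (x=7, y=1), (x=9, y=1), (x=6, y=2), (x=10, y=2), (x=5, y=3), (x=4, y=4), (x=3, y=5), (x=4, y=6)
  Distance 7: (x=7, y=0), (x=9, y=0), (x=6, y=1), (x=10, y=1), (x=5, y=2), (x=4, y=3), (x=3, y=4), (x=2, y=5), (x=3, y=6)
  Distance 8: (x=6, y=0), (x=10, y=0), (x=5, y=1), (x=4, y=2), (x=3, y=3), (x=2, y=4), (x=1, y=5), (x=2, y=6)
  Distance 9: (x=5, y=0), (x=4, y=1), (x=3, y=2), (x=2, y=3), (x=0, y=5)
  Distance 10: (x=4, y=0), (x=3, y=1), (x=0, y=6)
  Distance 11: (x=3, y=0), (x=2, y=1)
  Distance 12: (x=2, y=0), (x=1, y=1)
  Distance 13: (x=1, y=0), (x=0, y=1), (x=1, y=2)
  Distance 14: (x=0, y=0)
Total reachable: 68 (grid has 69 open cells total)

Answer: Reachable cells: 68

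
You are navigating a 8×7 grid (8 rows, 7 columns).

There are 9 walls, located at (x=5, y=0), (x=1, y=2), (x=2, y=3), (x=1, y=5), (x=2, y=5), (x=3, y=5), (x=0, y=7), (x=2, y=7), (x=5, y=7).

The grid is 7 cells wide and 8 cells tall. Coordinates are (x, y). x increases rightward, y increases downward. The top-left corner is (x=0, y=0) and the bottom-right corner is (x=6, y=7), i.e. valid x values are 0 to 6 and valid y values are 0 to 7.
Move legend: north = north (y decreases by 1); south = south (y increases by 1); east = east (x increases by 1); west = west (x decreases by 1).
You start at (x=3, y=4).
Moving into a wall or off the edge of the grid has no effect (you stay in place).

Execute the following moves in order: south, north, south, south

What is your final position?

Start: (x=3, y=4)
  south (south): blocked, stay at (x=3, y=4)
  north (north): (x=3, y=4) -> (x=3, y=3)
  south (south): (x=3, y=3) -> (x=3, y=4)
  south (south): blocked, stay at (x=3, y=4)
Final: (x=3, y=4)

Answer: Final position: (x=3, y=4)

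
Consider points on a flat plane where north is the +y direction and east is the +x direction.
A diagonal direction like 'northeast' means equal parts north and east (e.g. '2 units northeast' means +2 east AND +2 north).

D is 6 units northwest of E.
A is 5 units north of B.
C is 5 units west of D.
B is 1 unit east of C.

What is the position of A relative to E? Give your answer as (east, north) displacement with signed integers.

Place E at the origin (east=0, north=0).
  D is 6 units northwest of E: delta (east=-6, north=+6); D at (east=-6, north=6).
  C is 5 units west of D: delta (east=-5, north=+0); C at (east=-11, north=6).
  B is 1 unit east of C: delta (east=+1, north=+0); B at (east=-10, north=6).
  A is 5 units north of B: delta (east=+0, north=+5); A at (east=-10, north=11).
Therefore A relative to E: (east=-10, north=11).

Answer: A is at (east=-10, north=11) relative to E.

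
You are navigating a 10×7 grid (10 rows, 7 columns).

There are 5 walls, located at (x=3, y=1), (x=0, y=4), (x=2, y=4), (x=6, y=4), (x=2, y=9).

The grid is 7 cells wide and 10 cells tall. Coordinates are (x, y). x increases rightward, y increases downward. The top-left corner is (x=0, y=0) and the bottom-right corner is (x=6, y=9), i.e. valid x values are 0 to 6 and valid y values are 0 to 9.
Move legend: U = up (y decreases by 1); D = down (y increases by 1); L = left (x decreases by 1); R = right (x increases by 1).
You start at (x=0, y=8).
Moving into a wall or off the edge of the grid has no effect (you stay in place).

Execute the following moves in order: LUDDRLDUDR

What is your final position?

Answer: Final position: (x=1, y=9)

Derivation:
Start: (x=0, y=8)
  L (left): blocked, stay at (x=0, y=8)
  U (up): (x=0, y=8) -> (x=0, y=7)
  D (down): (x=0, y=7) -> (x=0, y=8)
  D (down): (x=0, y=8) -> (x=0, y=9)
  R (right): (x=0, y=9) -> (x=1, y=9)
  L (left): (x=1, y=9) -> (x=0, y=9)
  D (down): blocked, stay at (x=0, y=9)
  U (up): (x=0, y=9) -> (x=0, y=8)
  D (down): (x=0, y=8) -> (x=0, y=9)
  R (right): (x=0, y=9) -> (x=1, y=9)
Final: (x=1, y=9)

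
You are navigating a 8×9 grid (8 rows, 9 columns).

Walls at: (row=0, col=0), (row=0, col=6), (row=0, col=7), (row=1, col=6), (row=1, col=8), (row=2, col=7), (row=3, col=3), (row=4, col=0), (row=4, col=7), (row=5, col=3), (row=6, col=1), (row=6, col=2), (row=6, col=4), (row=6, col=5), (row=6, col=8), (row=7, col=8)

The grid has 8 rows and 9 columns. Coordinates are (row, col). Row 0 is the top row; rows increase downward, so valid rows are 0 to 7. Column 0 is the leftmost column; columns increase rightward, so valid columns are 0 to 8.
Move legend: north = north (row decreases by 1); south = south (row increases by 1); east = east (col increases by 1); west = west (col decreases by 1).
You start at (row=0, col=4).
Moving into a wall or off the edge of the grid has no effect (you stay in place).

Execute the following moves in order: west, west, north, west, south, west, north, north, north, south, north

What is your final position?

Start: (row=0, col=4)
  west (west): (row=0, col=4) -> (row=0, col=3)
  west (west): (row=0, col=3) -> (row=0, col=2)
  north (north): blocked, stay at (row=0, col=2)
  west (west): (row=0, col=2) -> (row=0, col=1)
  south (south): (row=0, col=1) -> (row=1, col=1)
  west (west): (row=1, col=1) -> (row=1, col=0)
  [×3]north (north): blocked, stay at (row=1, col=0)
  south (south): (row=1, col=0) -> (row=2, col=0)
  north (north): (row=2, col=0) -> (row=1, col=0)
Final: (row=1, col=0)

Answer: Final position: (row=1, col=0)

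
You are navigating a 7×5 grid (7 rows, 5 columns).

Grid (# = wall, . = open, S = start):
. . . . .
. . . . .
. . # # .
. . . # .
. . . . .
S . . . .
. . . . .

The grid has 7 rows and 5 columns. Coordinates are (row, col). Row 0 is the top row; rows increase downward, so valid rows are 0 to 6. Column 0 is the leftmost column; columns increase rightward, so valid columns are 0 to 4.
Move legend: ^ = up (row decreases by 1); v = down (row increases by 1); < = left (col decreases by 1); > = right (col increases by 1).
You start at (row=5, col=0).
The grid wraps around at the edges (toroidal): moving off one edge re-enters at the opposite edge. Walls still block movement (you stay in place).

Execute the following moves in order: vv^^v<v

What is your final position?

Start: (row=5, col=0)
  v (down): (row=5, col=0) -> (row=6, col=0)
  v (down): (row=6, col=0) -> (row=0, col=0)
  ^ (up): (row=0, col=0) -> (row=6, col=0)
  ^ (up): (row=6, col=0) -> (row=5, col=0)
  v (down): (row=5, col=0) -> (row=6, col=0)
  < (left): (row=6, col=0) -> (row=6, col=4)
  v (down): (row=6, col=4) -> (row=0, col=4)
Final: (row=0, col=4)

Answer: Final position: (row=0, col=4)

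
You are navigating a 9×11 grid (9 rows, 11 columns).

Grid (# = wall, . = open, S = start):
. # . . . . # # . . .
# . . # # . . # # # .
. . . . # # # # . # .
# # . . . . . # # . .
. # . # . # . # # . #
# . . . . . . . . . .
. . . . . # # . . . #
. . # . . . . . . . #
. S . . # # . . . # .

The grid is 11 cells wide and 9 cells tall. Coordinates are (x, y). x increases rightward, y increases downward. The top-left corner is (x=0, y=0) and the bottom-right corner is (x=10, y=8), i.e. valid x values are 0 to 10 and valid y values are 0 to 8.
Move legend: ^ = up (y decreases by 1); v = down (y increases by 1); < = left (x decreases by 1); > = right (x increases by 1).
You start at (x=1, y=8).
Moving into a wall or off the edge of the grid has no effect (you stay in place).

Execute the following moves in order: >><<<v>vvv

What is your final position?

Answer: Final position: (x=1, y=8)

Derivation:
Start: (x=1, y=8)
  > (right): (x=1, y=8) -> (x=2, y=8)
  > (right): (x=2, y=8) -> (x=3, y=8)
  < (left): (x=3, y=8) -> (x=2, y=8)
  < (left): (x=2, y=8) -> (x=1, y=8)
  < (left): (x=1, y=8) -> (x=0, y=8)
  v (down): blocked, stay at (x=0, y=8)
  > (right): (x=0, y=8) -> (x=1, y=8)
  [×3]v (down): blocked, stay at (x=1, y=8)
Final: (x=1, y=8)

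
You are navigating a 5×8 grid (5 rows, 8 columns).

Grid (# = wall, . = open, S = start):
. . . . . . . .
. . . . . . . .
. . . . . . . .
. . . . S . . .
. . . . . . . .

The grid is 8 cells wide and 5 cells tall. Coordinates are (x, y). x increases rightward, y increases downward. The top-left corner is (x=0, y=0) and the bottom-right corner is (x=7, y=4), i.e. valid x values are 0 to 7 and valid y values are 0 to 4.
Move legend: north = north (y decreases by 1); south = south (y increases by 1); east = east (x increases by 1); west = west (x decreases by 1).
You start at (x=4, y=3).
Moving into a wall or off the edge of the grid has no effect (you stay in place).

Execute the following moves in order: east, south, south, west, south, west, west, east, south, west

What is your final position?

Answer: Final position: (x=2, y=4)

Derivation:
Start: (x=4, y=3)
  east (east): (x=4, y=3) -> (x=5, y=3)
  south (south): (x=5, y=3) -> (x=5, y=4)
  south (south): blocked, stay at (x=5, y=4)
  west (west): (x=5, y=4) -> (x=4, y=4)
  south (south): blocked, stay at (x=4, y=4)
  west (west): (x=4, y=4) -> (x=3, y=4)
  west (west): (x=3, y=4) -> (x=2, y=4)
  east (east): (x=2, y=4) -> (x=3, y=4)
  south (south): blocked, stay at (x=3, y=4)
  west (west): (x=3, y=4) -> (x=2, y=4)
Final: (x=2, y=4)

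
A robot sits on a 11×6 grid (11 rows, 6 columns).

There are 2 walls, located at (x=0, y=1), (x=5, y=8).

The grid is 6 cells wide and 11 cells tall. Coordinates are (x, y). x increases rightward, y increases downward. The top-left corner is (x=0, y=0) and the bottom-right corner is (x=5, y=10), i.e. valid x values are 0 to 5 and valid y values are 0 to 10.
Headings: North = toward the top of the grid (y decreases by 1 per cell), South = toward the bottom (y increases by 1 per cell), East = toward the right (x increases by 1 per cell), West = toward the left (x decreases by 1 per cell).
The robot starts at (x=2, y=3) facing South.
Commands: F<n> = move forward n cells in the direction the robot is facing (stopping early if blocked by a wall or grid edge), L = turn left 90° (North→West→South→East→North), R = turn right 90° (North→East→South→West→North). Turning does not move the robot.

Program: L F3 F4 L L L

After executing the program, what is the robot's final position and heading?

Answer: Final position: (x=5, y=3), facing South

Derivation:
Start: (x=2, y=3), facing South
  L: turn left, now facing East
  F3: move forward 3, now at (x=5, y=3)
  F4: move forward 0/4 (blocked), now at (x=5, y=3)
  L: turn left, now facing North
  L: turn left, now facing West
  L: turn left, now facing South
Final: (x=5, y=3), facing South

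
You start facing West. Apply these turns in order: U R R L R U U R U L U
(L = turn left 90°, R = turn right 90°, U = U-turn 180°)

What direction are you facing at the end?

Answer: Final heading: West

Derivation:
Start: West
  U (U-turn (180°)) -> East
  R (right (90° clockwise)) -> South
  R (right (90° clockwise)) -> West
  L (left (90° counter-clockwise)) -> South
  R (right (90° clockwise)) -> West
  U (U-turn (180°)) -> East
  U (U-turn (180°)) -> West
  R (right (90° clockwise)) -> North
  U (U-turn (180°)) -> South
  L (left (90° counter-clockwise)) -> East
  U (U-turn (180°)) -> West
Final: West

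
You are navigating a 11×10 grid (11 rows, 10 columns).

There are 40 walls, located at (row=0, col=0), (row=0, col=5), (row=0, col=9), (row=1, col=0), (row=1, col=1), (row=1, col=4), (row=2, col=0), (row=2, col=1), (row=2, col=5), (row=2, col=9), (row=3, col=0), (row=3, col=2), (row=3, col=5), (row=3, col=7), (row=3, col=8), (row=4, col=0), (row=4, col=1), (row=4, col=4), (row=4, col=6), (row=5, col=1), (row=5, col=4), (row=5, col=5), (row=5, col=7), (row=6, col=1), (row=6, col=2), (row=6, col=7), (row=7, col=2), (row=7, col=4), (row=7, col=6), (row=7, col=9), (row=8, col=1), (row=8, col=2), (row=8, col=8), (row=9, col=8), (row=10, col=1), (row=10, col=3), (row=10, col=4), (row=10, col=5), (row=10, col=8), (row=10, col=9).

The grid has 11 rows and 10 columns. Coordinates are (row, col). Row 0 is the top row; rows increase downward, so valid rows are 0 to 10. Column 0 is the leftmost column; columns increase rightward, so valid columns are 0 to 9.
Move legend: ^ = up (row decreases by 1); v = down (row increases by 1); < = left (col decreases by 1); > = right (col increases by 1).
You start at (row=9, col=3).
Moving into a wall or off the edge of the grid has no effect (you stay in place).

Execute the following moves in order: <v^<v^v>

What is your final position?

Start: (row=9, col=3)
  < (left): (row=9, col=3) -> (row=9, col=2)
  v (down): (row=9, col=2) -> (row=10, col=2)
  ^ (up): (row=10, col=2) -> (row=9, col=2)
  < (left): (row=9, col=2) -> (row=9, col=1)
  v (down): blocked, stay at (row=9, col=1)
  ^ (up): blocked, stay at (row=9, col=1)
  v (down): blocked, stay at (row=9, col=1)
  > (right): (row=9, col=1) -> (row=9, col=2)
Final: (row=9, col=2)

Answer: Final position: (row=9, col=2)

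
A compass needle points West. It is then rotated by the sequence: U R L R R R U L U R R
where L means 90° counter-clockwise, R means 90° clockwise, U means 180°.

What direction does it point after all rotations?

Answer: Final heading: East

Derivation:
Start: West
  U (U-turn (180°)) -> East
  R (right (90° clockwise)) -> South
  L (left (90° counter-clockwise)) -> East
  R (right (90° clockwise)) -> South
  R (right (90° clockwise)) -> West
  R (right (90° clockwise)) -> North
  U (U-turn (180°)) -> South
  L (left (90° counter-clockwise)) -> East
  U (U-turn (180°)) -> West
  R (right (90° clockwise)) -> North
  R (right (90° clockwise)) -> East
Final: East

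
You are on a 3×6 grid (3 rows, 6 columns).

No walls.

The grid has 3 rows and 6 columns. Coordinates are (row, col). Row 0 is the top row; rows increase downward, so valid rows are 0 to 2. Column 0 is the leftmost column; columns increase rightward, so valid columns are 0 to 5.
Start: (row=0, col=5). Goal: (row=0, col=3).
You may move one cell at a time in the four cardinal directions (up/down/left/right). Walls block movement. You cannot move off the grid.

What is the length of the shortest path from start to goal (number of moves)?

BFS from (row=0, col=5) until reaching (row=0, col=3):
  Distance 0: (row=0, col=5)
  Distance 1: (row=0, col=4), (row=1, col=5)
  Distance 2: (row=0, col=3), (row=1, col=4), (row=2, col=5)  <- goal reached here
One shortest path (2 moves): (row=0, col=5) -> (row=0, col=4) -> (row=0, col=3)

Answer: Shortest path length: 2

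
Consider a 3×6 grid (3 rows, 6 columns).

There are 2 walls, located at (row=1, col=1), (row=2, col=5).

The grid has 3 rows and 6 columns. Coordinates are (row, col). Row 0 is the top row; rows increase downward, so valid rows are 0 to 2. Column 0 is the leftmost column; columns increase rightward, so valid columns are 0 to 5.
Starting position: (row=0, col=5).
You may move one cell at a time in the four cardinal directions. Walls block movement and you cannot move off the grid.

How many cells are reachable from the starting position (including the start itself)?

BFS flood-fill from (row=0, col=5):
  Distance 0: (row=0, col=5)
  Distance 1: (row=0, col=4), (row=1, col=5)
  Distance 2: (row=0, col=3), (row=1, col=4)
  Distance 3: (row=0, col=2), (row=1, col=3), (row=2, col=4)
  Distance 4: (row=0, col=1), (row=1, col=2), (row=2, col=3)
  Distance 5: (row=0, col=0), (row=2, col=2)
  Distance 6: (row=1, col=0), (row=2, col=1)
  Distance 7: (row=2, col=0)
Total reachable: 16 (grid has 16 open cells total)

Answer: Reachable cells: 16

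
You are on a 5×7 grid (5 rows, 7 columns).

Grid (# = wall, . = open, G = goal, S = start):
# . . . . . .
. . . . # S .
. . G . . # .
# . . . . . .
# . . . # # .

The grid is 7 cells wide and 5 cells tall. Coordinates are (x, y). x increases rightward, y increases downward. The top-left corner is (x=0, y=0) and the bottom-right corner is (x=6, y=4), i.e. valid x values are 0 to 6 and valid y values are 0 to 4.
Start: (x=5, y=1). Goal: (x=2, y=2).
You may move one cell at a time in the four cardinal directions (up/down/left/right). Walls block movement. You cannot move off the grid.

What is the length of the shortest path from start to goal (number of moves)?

Answer: Shortest path length: 6

Derivation:
BFS from (x=5, y=1) until reaching (x=2, y=2):
  Distance 0: (x=5, y=1)
  Distance 1: (x=5, y=0), (x=6, y=1)
  Distance 2: (x=4, y=0), (x=6, y=0), (x=6, y=2)
  Distance 3: (x=3, y=0), (x=6, y=3)
  Distance 4: (x=2, y=0), (x=3, y=1), (x=5, y=3), (x=6, y=4)
  Distance 5: (x=1, y=0), (x=2, y=1), (x=3, y=2), (x=4, y=3)
  Distance 6: (x=1, y=1), (x=2, y=2), (x=4, y=2), (x=3, y=3)  <- goal reached here
One shortest path (6 moves): (x=5, y=1) -> (x=5, y=0) -> (x=4, y=0) -> (x=3, y=0) -> (x=2, y=0) -> (x=2, y=1) -> (x=2, y=2)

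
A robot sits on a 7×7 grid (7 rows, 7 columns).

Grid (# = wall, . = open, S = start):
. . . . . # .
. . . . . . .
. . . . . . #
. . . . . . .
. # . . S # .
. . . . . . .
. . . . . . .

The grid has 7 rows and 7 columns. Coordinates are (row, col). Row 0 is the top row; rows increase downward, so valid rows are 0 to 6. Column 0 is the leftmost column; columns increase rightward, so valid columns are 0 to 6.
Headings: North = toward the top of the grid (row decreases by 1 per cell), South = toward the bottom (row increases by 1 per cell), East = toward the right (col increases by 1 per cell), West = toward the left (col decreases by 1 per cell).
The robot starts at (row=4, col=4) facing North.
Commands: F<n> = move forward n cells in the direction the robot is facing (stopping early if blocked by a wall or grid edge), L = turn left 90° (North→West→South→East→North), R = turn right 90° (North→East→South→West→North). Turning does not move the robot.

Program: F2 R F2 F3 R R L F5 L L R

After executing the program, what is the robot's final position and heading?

Start: (row=4, col=4), facing North
  F2: move forward 2, now at (row=2, col=4)
  R: turn right, now facing East
  F2: move forward 1/2 (blocked), now at (row=2, col=5)
  F3: move forward 0/3 (blocked), now at (row=2, col=5)
  R: turn right, now facing South
  R: turn right, now facing West
  L: turn left, now facing South
  F5: move forward 1/5 (blocked), now at (row=3, col=5)
  L: turn left, now facing East
  L: turn left, now facing North
  R: turn right, now facing East
Final: (row=3, col=5), facing East

Answer: Final position: (row=3, col=5), facing East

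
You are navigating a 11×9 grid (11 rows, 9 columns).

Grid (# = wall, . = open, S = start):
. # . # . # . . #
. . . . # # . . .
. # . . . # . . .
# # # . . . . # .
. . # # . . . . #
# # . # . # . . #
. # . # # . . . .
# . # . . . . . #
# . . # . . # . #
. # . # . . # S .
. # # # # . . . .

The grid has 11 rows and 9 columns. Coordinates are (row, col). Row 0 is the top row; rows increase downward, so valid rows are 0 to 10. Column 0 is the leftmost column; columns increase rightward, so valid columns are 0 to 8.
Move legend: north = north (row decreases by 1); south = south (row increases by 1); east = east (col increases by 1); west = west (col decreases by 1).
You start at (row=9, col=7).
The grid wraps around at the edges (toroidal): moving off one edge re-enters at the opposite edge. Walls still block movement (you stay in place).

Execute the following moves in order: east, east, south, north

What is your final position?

Start: (row=9, col=7)
  east (east): (row=9, col=7) -> (row=9, col=8)
  east (east): (row=9, col=8) -> (row=9, col=0)
  south (south): (row=9, col=0) -> (row=10, col=0)
  north (north): (row=10, col=0) -> (row=9, col=0)
Final: (row=9, col=0)

Answer: Final position: (row=9, col=0)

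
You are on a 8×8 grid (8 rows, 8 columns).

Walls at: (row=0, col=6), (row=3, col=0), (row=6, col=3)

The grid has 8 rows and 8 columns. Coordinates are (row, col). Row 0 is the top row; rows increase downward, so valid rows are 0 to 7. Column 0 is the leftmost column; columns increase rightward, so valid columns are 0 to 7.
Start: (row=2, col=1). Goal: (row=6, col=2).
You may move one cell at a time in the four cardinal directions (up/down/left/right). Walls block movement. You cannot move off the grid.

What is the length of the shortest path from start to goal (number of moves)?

Answer: Shortest path length: 5

Derivation:
BFS from (row=2, col=1) until reaching (row=6, col=2):
  Distance 0: (row=2, col=1)
  Distance 1: (row=1, col=1), (row=2, col=0), (row=2, col=2), (row=3, col=1)
  Distance 2: (row=0, col=1), (row=1, col=0), (row=1, col=2), (row=2, col=3), (row=3, col=2), (row=4, col=1)
  Distance 3: (row=0, col=0), (row=0, col=2), (row=1, col=3), (row=2, col=4), (row=3, col=3), (row=4, col=0), (row=4, col=2), (row=5, col=1)
  Distance 4: (row=0, col=3), (row=1, col=4), (row=2, col=5), (row=3, col=4), (row=4, col=3), (row=5, col=0), (row=5, col=2), (row=6, col=1)
  Distance 5: (row=0, col=4), (row=1, col=5), (row=2, col=6), (row=3, col=5), (row=4, col=4), (row=5, col=3), (row=6, col=0), (row=6, col=2), (row=7, col=1)  <- goal reached here
One shortest path (5 moves): (row=2, col=1) -> (row=2, col=2) -> (row=3, col=2) -> (row=4, col=2) -> (row=5, col=2) -> (row=6, col=2)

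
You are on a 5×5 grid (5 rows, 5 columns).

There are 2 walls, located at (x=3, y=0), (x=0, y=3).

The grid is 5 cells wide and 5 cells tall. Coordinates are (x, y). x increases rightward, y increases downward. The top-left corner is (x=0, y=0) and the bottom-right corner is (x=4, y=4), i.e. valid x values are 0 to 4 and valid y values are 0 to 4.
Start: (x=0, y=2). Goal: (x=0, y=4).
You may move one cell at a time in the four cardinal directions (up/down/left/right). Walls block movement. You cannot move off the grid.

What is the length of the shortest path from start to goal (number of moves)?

BFS from (x=0, y=2) until reaching (x=0, y=4):
  Distance 0: (x=0, y=2)
  Distance 1: (x=0, y=1), (x=1, y=2)
  Distance 2: (x=0, y=0), (x=1, y=1), (x=2, y=2), (x=1, y=3)
  Distance 3: (x=1, y=0), (x=2, y=1), (x=3, y=2), (x=2, y=3), (x=1, y=4)
  Distance 4: (x=2, y=0), (x=3, y=1), (x=4, y=2), (x=3, y=3), (x=0, y=4), (x=2, y=4)  <- goal reached here
One shortest path (4 moves): (x=0, y=2) -> (x=1, y=2) -> (x=1, y=3) -> (x=1, y=4) -> (x=0, y=4)

Answer: Shortest path length: 4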